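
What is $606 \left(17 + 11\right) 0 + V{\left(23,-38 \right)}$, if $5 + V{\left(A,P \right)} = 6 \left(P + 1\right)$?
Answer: $-227$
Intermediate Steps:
$V{\left(A,P \right)} = 1 + 6 P$ ($V{\left(A,P \right)} = -5 + 6 \left(P + 1\right) = -5 + 6 \left(1 + P\right) = -5 + \left(6 + 6 P\right) = 1 + 6 P$)
$606 \left(17 + 11\right) 0 + V{\left(23,-38 \right)} = 606 \left(17 + 11\right) 0 + \left(1 + 6 \left(-38\right)\right) = 606 \cdot 28 \cdot 0 + \left(1 - 228\right) = 606 \cdot 0 - 227 = 0 - 227 = -227$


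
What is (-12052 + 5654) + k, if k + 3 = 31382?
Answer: 24981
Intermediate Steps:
k = 31379 (k = -3 + 31382 = 31379)
(-12052 + 5654) + k = (-12052 + 5654) + 31379 = -6398 + 31379 = 24981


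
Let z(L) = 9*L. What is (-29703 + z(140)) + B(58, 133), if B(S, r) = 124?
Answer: -28319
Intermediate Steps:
(-29703 + z(140)) + B(58, 133) = (-29703 + 9*140) + 124 = (-29703 + 1260) + 124 = -28443 + 124 = -28319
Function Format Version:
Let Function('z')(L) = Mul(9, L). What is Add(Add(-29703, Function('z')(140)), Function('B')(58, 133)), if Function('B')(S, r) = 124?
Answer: -28319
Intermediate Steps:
Add(Add(-29703, Function('z')(140)), Function('B')(58, 133)) = Add(Add(-29703, Mul(9, 140)), 124) = Add(Add(-29703, 1260), 124) = Add(-28443, 124) = -28319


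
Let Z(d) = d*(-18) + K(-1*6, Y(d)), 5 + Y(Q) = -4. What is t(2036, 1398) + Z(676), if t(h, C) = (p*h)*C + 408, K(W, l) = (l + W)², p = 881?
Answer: 2507603433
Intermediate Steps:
Y(Q) = -9 (Y(Q) = -5 - 4 = -9)
K(W, l) = (W + l)²
t(h, C) = 408 + 881*C*h (t(h, C) = (881*h)*C + 408 = 881*C*h + 408 = 408 + 881*C*h)
Z(d) = 225 - 18*d (Z(d) = d*(-18) + (-1*6 - 9)² = -18*d + (-6 - 9)² = -18*d + (-15)² = -18*d + 225 = 225 - 18*d)
t(2036, 1398) + Z(676) = (408 + 881*1398*2036) + (225 - 18*676) = (408 + 2507614968) + (225 - 12168) = 2507615376 - 11943 = 2507603433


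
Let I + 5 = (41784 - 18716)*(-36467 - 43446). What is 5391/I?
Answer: -5391/1843433089 ≈ -2.9244e-6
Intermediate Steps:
I = -1843433089 (I = -5 + (41784 - 18716)*(-36467 - 43446) = -5 + 23068*(-79913) = -5 - 1843433084 = -1843433089)
5391/I = 5391/(-1843433089) = 5391*(-1/1843433089) = -5391/1843433089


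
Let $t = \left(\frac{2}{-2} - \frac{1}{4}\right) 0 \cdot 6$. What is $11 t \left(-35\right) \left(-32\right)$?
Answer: $0$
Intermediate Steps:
$t = 0$ ($t = \left(2 \left(- \frac{1}{2}\right) - \frac{1}{4}\right) 0 \cdot 6 = \left(-1 - \frac{1}{4}\right) 0 \cdot 6 = \left(- \frac{5}{4}\right) 0 \cdot 6 = 0 \cdot 6 = 0$)
$11 t \left(-35\right) \left(-32\right) = 11 \cdot 0 \left(-35\right) \left(-32\right) = 0 \left(-35\right) \left(-32\right) = 0 \left(-32\right) = 0$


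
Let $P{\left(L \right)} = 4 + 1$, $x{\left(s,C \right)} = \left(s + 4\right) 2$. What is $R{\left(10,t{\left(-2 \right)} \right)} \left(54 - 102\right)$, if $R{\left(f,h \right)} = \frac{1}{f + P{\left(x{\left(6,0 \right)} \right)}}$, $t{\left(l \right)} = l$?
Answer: $- \frac{16}{5} \approx -3.2$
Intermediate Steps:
$x{\left(s,C \right)} = 8 + 2 s$ ($x{\left(s,C \right)} = \left(4 + s\right) 2 = 8 + 2 s$)
$P{\left(L \right)} = 5$
$R{\left(f,h \right)} = \frac{1}{5 + f}$ ($R{\left(f,h \right)} = \frac{1}{f + 5} = \frac{1}{5 + f}$)
$R{\left(10,t{\left(-2 \right)} \right)} \left(54 - 102\right) = \frac{54 - 102}{5 + 10} = \frac{1}{15} \left(-48\right) = - \frac{16}{5}$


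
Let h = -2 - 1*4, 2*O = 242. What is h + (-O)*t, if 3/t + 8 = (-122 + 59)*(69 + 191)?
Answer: -97965/16388 ≈ -5.9779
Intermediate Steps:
O = 121 (O = (1/2)*242 = 121)
t = -3/16388 (t = 3/(-8 + (-122 + 59)*(69 + 191)) = 3/(-8 - 63*260) = 3/(-8 - 16380) = 3/(-16388) = 3*(-1/16388) = -3/16388 ≈ -0.00018306)
h = -6 (h = -2 - 4 = -6)
h + (-O)*t = -6 - 1*121*(-3/16388) = -6 - 121*(-3/16388) = -6 + 363/16388 = -97965/16388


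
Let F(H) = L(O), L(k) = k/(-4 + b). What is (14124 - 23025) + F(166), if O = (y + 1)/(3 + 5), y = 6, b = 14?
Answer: -712073/80 ≈ -8900.9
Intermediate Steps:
O = 7/8 (O = (6 + 1)/(3 + 5) = 7/8 ≈ 0.87500)
L(k) = k/10 (L(k) = k/(-4 + 14) = k/10)
F(H) = 7/80 (F(H) = (⅒)*(7/8) = 7/80)
(14124 - 23025) + F(166) = (14124 - 23025) + 7/80 = -8901 + 7/80 = -712073/80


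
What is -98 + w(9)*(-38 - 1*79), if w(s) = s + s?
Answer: -2204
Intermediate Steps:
w(s) = 2*s
-98 + w(9)*(-38 - 1*79) = -98 + (2*9)*(-38 - 1*79) = -98 + 18*(-38 - 79) = -98 + 18*(-117) = -98 - 2106 = -2204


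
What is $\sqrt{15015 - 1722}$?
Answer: $3 \sqrt{1477} \approx 115.3$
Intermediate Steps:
$\sqrt{15015 - 1722} = \sqrt{13293} = 3 \sqrt{1477}$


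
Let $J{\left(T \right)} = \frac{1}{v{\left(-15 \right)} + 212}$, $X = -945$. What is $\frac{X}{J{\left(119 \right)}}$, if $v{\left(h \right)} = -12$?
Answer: $-189000$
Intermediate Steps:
$J{\left(T \right)} = \frac{1}{200}$ ($J{\left(T \right)} = \frac{1}{-12 + 212} = \frac{1}{200}$)
$\frac{X}{J{\left(119 \right)}} = - 945 \frac{1}{\frac{1}{200}} = \left(-945\right) 200 = -189000$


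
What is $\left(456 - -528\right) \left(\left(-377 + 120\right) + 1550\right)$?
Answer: $1272312$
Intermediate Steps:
$\left(456 - -528\right) \left(\left(-377 + 120\right) + 1550\right) = \left(456 + 528\right) \left(-257 + 1550\right) = 984 \cdot 1293 = 1272312$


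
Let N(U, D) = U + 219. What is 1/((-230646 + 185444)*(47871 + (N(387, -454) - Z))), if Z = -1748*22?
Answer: -1/3929545466 ≈ -2.5448e-10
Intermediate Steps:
Z = -38456
N(U, D) = 219 + U
1/((-230646 + 185444)*(47871 + (N(387, -454) - Z))) = 1/((-230646 + 185444)*(47871 + ((219 + 387) - 1*(-38456)))) = 1/(-45202*(47871 + (606 + 38456))) = 1/(-45202*(47871 + 39062)) = 1/(-45202*86933) = 1/(-3929545466) = -1/3929545466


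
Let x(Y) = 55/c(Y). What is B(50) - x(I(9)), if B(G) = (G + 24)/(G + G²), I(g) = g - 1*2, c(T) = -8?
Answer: 70421/10200 ≈ 6.9040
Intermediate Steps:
I(g) = -2 + g (I(g) = g - 2 = -2 + g)
x(Y) = -55/8 (x(Y) = 55/(-8) = 55*(-⅛) = -55/8)
B(G) = (24 + G)/(G + G²)
B(50) - x(I(9)) = (24 + 50)/(50*(1 + 50)) - 1*(-55/8) = (1/50)*74/51 + 55/8 = (1/50)*(1/51)*74 + 55/8 = 37/1275 + 55/8 = 70421/10200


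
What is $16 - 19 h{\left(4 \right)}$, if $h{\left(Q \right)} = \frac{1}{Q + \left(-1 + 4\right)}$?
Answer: $\frac{93}{7} \approx 13.286$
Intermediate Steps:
$h{\left(Q \right)} = \frac{1}{3 + Q}$ ($h{\left(Q \right)} = \frac{1}{Q + 3} = \frac{1}{3 + Q}$)
$16 - 19 h{\left(4 \right)} = 16 - \frac{19}{3 + 4} = 16 - \frac{19}{7} = \frac{93}{7}$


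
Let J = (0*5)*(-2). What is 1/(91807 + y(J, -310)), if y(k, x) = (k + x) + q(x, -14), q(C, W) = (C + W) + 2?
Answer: 1/91175 ≈ 1.0968e-5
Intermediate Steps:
q(C, W) = 2 + C + W
J = 0 (J = 0*(-2) = 0)
y(k, x) = -12 + k + 2*x (y(k, x) = (k + x) + (2 + x - 14) = (k + x) + (-12 + x) = -12 + k + 2*x)
1/(91807 + y(J, -310)) = 1/(91807 + (-12 + 0 + 2*(-310))) = 1/(91807 + (-12 + 0 - 620)) = 1/(91807 - 632) = 1/91175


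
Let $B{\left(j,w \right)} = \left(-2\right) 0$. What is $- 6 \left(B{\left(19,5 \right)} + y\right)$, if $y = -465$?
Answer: $2790$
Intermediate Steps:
$B{\left(j,w \right)} = 0$
$- 6 \left(B{\left(19,5 \right)} + y\right) = - 6 \left(0 - 465\right) = \left(-6\right) \left(-465\right) = 2790$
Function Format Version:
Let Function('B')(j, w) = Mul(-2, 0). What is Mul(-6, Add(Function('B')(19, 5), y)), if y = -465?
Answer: 2790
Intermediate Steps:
Function('B')(j, w) = 0
Mul(-6, Add(Function('B')(19, 5), y)) = Mul(-6, Add(0, -465)) = Mul(-6, -465) = 2790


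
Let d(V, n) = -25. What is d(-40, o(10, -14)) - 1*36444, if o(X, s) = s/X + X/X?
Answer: -36469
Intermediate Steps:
o(X, s) = 1 + s/X (o(X, s) = s/X + 1 = 1 + s/X)
d(-40, o(10, -14)) - 1*36444 = -25 - 1*36444 = -25 - 36444 = -36469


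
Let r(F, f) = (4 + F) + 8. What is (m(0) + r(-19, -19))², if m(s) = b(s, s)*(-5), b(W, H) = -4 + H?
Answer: 169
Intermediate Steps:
r(F, f) = 12 + F
m(s) = 20 - 5*s (m(s) = (-4 + s)*(-5) = 20 - 5*s)
(m(0) + r(-19, -19))² = ((20 - 5*0) + (12 - 19))² = ((20 + 0) - 7)² = (20 - 7)² = 13² = 169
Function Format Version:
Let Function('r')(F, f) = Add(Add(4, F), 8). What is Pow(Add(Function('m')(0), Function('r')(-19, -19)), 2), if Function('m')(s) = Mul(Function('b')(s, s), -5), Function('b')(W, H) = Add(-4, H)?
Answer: 169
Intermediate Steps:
Function('r')(F, f) = Add(12, F)
Function('m')(s) = Add(20, Mul(-5, s)) (Function('m')(s) = Mul(Add(-4, s), -5) = Add(20, Mul(-5, s)))
Pow(Add(Function('m')(0), Function('r')(-19, -19)), 2) = Pow(Add(Add(20, Mul(-5, 0)), Add(12, -19)), 2) = Pow(Add(Add(20, 0), -7), 2) = Pow(Add(20, -7), 2) = Pow(13, 2) = 169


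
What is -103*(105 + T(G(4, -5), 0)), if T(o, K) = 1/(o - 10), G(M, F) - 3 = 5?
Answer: -21527/2 ≈ -10764.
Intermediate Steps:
G(M, F) = 8 (G(M, F) = 3 + 5 = 8)
T(o, K) = 1/(-10 + o)
-103*(105 + T(G(4, -5), 0)) = -103*(105 + 1/(-10 + 8)) = -103*(105 + 1/(-2)) = -103*(105 - ½) = -103*209/2 = -21527/2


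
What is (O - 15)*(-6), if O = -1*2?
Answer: 102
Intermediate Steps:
O = -2
(O - 15)*(-6) = (-2 - 15)*(-6) = -17*(-6) = 102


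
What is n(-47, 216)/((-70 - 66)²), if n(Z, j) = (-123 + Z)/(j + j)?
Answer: -5/235008 ≈ -2.1276e-5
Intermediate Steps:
n(Z, j) = (-123 + Z)/(2*j) (n(Z, j) = (-123 + Z)/((2*j)) = (-123 + Z)*(1/(2*j)) = (-123 + Z)/(2*j))
n(-47, 216)/((-70 - 66)²) = ((½)*(-123 - 47)/216)/((-70 - 66)²) = ((½)*(1/216)*(-170))/((-136)²) = -85/216/18496 = -85/216*1/18496 = -5/235008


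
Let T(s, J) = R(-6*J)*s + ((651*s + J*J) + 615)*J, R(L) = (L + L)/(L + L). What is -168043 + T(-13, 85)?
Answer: -221011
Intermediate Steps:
R(L) = 1 (R(L) = (2*L)/((2*L)) = (2*L)*(1/(2*L)) = 1)
T(s, J) = s + J*(615 + J² + 651*s) (T(s, J) = 1*s + ((651*s + J*J) + 615)*J = s + ((651*s + J²) + 615)*J = s + ((J² + 651*s) + 615)*J = s + (615 + J² + 651*s)*J = s + J*(615 + J² + 651*s))
-168043 + T(-13, 85) = -168043 + (-13 + 85³ + 615*85 + 651*85*(-13)) = -168043 + (-13 + 614125 + 52275 - 719355) = -168043 - 52968 = -221011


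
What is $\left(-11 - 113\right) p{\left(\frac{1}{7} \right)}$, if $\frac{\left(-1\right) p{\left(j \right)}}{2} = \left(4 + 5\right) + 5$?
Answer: $3472$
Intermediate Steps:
$p{\left(j \right)} = -28$ ($p{\left(j \right)} = - 2 \left(\left(4 + 5\right) + 5\right) = - 2 \left(9 + 5\right) = \left(-2\right) 14 = -28$)
$\left(-11 - 113\right) p{\left(\frac{1}{7} \right)} = \left(-11 - 113\right) \left(-28\right) = \left(-124\right) \left(-28\right) = 3472$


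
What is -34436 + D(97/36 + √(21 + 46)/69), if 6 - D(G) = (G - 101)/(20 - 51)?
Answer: -38427419/1116 + √67/2139 ≈ -34433.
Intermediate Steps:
D(G) = 85/31 + G/31 (D(G) = 6 - (G - 101)/(20 - 51) = 6 - (-101 + G)/(-31) = 6 - (-101 + G)*(-1)/31 = 6 - (101/31 - G/31) = 6 + (-101/31 + G/31) = 85/31 + G/31)
-34436 + D(97/36 + √(21 + 46)/69) = -34436 + (85/31 + (97/36 + √(21 + 46)/69)/31) = -34436 + (85/31 + (97*(1/36) + √67*(1/69))/31) = -34436 + (85/31 + (97/36 + √67/69)/31) = -34436 + (85/31 + (97/1116 + √67/2139)) = -34436 + (3157/1116 + √67/2139) = -38427419/1116 + √67/2139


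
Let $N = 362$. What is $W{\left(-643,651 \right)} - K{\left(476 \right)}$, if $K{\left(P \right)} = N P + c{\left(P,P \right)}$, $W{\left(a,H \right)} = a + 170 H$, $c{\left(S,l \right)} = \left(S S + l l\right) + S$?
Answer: $-515913$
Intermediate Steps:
$c{\left(S,l \right)} = S + S^{2} + l^{2}$ ($c{\left(S,l \right)} = \left(S^{2} + l^{2}\right) + S = S + S^{2} + l^{2}$)
$K{\left(P \right)} = 2 P^{2} + 363 P$ ($K{\left(P \right)} = 362 P + \left(P + P^{2} + P^{2}\right) = 362 P + \left(P + 2 P^{2}\right) = 2 P^{2} + 363 P$)
$W{\left(-643,651 \right)} - K{\left(476 \right)} = \left(-643 + 170 \cdot 651\right) - 476 \left(363 + 2 \cdot 476\right) = \left(-643 + 110670\right) - 476 \left(363 + 952\right) = 110027 - 476 \cdot 1315 = 110027 - 625940 = -515913$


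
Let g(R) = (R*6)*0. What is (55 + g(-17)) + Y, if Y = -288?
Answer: -233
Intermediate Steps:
g(R) = 0 (g(R) = (6*R)*0 = 0)
(55 + g(-17)) + Y = (55 + 0) - 288 = 55 - 288 = -233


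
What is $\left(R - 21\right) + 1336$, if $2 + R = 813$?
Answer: $2126$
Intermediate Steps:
$R = 811$ ($R = -2 + 813 = 811$)
$\left(R - 21\right) + 1336 = \left(811 - 21\right) + 1336 = 790 + 1336 = 2126$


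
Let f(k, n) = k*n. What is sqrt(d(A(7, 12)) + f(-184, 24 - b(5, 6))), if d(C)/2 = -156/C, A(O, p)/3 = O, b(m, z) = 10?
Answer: 2*I*sqrt(31738)/7 ≈ 50.9*I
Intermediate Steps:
A(O, p) = 3*O
d(C) = -312/C (d(C) = 2*(-156/C) = -312/C)
sqrt(d(A(7, 12)) + f(-184, 24 - b(5, 6))) = sqrt(-312/(3*7) - 184*(24 - 1*10)) = sqrt(-312/21 - 184*(24 - 10)) = sqrt(-312*1/21 - 184*14) = sqrt(-104/7 - 2576) = sqrt(-18136/7) = 2*I*sqrt(31738)/7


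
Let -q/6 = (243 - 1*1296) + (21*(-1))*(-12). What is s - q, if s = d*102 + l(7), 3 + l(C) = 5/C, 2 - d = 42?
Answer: -62218/7 ≈ -8888.3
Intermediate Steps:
d = -40 (d = 2 - 1*42 = 2 - 42 = -40)
l(C) = -3 + 5/C
s = -28576/7 (s = -40*102 + (-3 + 5/7) = -4080 + (-3 + 5*(⅐)) = -4080 + (-3 + 5/7) = -4080 - 16/7 = -28576/7 ≈ -4082.3)
q = 4806 (q = -6*((243 - 1*1296) + (21*(-1))*(-12)) = -6*((243 - 1296) - 21*(-12)) = -6*(-1053 + 252) = -6*(-801) = 4806)
s - q = -28576/7 - 1*4806 = -28576/7 - 4806 = -62218/7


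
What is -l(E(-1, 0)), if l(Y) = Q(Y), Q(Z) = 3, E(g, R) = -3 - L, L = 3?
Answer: -3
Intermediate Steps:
E(g, R) = -6 (E(g, R) = -3 - 1*3 = -3 - 3 = -6)
l(Y) = 3
-l(E(-1, 0)) = -1*3 = -3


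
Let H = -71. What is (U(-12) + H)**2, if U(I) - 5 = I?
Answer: 6084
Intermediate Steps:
U(I) = 5 + I
(U(-12) + H)**2 = ((5 - 12) - 71)**2 = (-7 - 71)**2 = (-78)**2 = 6084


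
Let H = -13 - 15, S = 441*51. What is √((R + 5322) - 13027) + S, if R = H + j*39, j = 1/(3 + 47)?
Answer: 22491 + I*√773222/10 ≈ 22491.0 + 87.933*I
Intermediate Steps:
S = 22491
H = -28
j = 1/50 ≈ 0.020000
R = -1361/50 (R = -28 + (1/50)*39 = -28 + 39/50 = -1361/50 ≈ -27.220)
√((R + 5322) - 13027) + S = √((-1361/50 + 5322) - 13027) + 22491 = √(264739/50 - 13027) + 22491 = √(-386611/50) + 22491 = I*√773222/10 + 22491 = 22491 + I*√773222/10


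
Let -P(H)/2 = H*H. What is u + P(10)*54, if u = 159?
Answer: -10641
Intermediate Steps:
P(H) = -2*H**2 (P(H) = -2*H*H = -2*H**2)
u + P(10)*54 = 159 - 2*10**2*54 = 159 - 2*100*54 = 159 - 200*54 = 159 - 10800 = -10641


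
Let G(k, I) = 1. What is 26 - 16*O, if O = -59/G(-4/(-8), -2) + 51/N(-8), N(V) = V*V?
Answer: 3829/4 ≈ 957.25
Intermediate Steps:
N(V) = V²
O = -3725/64 (O = -59/1 + 51/((-8)²) = -59*1 + 51/64 = -59 + 51*(1/64) = -59 + 51/64 = -3725/64 ≈ -58.203)
26 - 16*O = 26 - 16*(-3725/64) = 26 + 3725/4 = 3829/4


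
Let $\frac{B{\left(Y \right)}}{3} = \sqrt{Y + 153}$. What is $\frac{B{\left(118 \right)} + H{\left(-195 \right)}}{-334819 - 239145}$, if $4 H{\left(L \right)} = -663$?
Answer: $\frac{663}{2295856} - \frac{3 \sqrt{271}}{573964} \approx 0.00020274$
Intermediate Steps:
$H{\left(L \right)} = - \frac{663}{4}$ ($H{\left(L \right)} = \frac{1}{4} \left(-663\right) = - \frac{663}{4}$)
$B{\left(Y \right)} = 3 \sqrt{153 + Y}$ ($B{\left(Y \right)} = 3 \sqrt{Y + 153} = 3 \sqrt{153 + Y}$)
$\frac{B{\left(118 \right)} + H{\left(-195 \right)}}{-334819 - 239145} = \frac{3 \sqrt{153 + 118} - \frac{663}{4}}{-334819 - 239145} = \frac{3 \sqrt{271} - \frac{663}{4}}{-573964} = \left(- \frac{663}{4} + 3 \sqrt{271}\right) \left(- \frac{1}{573964}\right) = \frac{663}{2295856} - \frac{3 \sqrt{271}}{573964}$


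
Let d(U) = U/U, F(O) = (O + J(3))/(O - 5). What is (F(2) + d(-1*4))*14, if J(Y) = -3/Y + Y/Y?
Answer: 14/3 ≈ 4.6667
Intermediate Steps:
J(Y) = 1 - 3/Y (J(Y) = -3/Y + 1 = 1 - 3/Y)
F(O) = O/(-5 + O) (F(O) = (O + (-3 + 3)/3)/(O - 5) = (O + (⅓)*0)/(-5 + O) = (O + 0)/(-5 + O) = O/(-5 + O))
d(U) = 1
(F(2) + d(-1*4))*14 = (2/(-5 + 2) + 1)*14 = (2/(-3) + 1)*14 = (2*(-⅓) + 1)*14 = (-⅔ + 1)*14 = (⅓)*14 = 14/3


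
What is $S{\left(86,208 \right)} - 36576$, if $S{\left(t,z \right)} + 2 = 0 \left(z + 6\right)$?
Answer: $-36578$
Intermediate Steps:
$S{\left(t,z \right)} = -2$ ($S{\left(t,z \right)} = -2 + 0 \left(z + 6\right) = -2 + 0 \left(6 + z\right) = -2 + 0 = -2$)
$S{\left(86,208 \right)} - 36576 = -2 - 36576 = -36578$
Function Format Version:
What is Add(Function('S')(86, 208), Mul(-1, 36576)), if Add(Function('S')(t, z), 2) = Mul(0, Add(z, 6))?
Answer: -36578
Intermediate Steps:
Function('S')(t, z) = -2 (Function('S')(t, z) = Add(-2, Mul(0, Add(z, 6))) = Add(-2, Mul(0, Add(6, z))) = Add(-2, 0) = -2)
Add(Function('S')(86, 208), Mul(-1, 36576)) = Add(-2, Mul(-1, 36576)) = Add(-2, -36576) = -36578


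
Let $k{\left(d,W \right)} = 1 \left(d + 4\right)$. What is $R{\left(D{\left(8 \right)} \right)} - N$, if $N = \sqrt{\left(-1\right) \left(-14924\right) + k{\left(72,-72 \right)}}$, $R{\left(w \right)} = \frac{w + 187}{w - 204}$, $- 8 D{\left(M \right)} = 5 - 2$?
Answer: $- \frac{1493}{1635} - 50 \sqrt{6} \approx -123.39$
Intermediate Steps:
$k{\left(d,W \right)} = 4 + d$ ($k{\left(d,W \right)} = 1 \left(4 + d\right) = 4 + d$)
$D{\left(M \right)} = - \frac{3}{8}$ ($D{\left(M \right)} = - \frac{5 - 2}{8} = \left(- \frac{1}{8}\right) 3 = - \frac{3}{8}$)
$R{\left(w \right)} = \frac{187 + w}{-204 + w}$
$N = 50 \sqrt{6}$ ($N = \sqrt{\left(-1\right) \left(-14924\right) + \left(4 + 72\right)} = \sqrt{14924 + 76} = \sqrt{15000} = 50 \sqrt{6} \approx 122.47$)
$R{\left(D{\left(8 \right)} \right)} - N = \frac{187 - \frac{3}{8}}{-204 - \frac{3}{8}} - 50 \sqrt{6} = \frac{1}{- \frac{1635}{8}} \cdot \frac{1493}{8} - 50 \sqrt{6} = \left(- \frac{8}{1635}\right) \frac{1493}{8} - 50 \sqrt{6} = - \frac{1493}{1635} - 50 \sqrt{6}$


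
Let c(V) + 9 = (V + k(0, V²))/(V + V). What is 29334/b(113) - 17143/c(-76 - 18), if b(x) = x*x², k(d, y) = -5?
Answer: 4650336384010/2298534921 ≈ 2023.2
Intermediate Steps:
b(x) = x³
c(V) = -9 + (-5 + V)/(2*V) (c(V) = -9 + (V - 5)/(V + V) = -9 + (-5 + V)/((2*V)) = -9 + (-5 + V)*(1/(2*V)) = -9 + (-5 + V)/(2*V))
29334/b(113) - 17143/c(-76 - 18) = 29334/(113³) - 17143*2*(-76 - 18)/(-5 - 17*(-76 - 18)) = 29334/1442897 - 17143*(-188/(-5 - 17*(-94))) = 29334*(1/1442897) - 17143*(-188/(-5 + 1598)) = 29334/1442897 - 17143/((½)*(-1/94)*1593) = 29334/1442897 - 17143/(-1593/188) = 29334/1442897 - 17143*(-188/1593) = 29334/1442897 + 3222884/1593 = 4650336384010/2298534921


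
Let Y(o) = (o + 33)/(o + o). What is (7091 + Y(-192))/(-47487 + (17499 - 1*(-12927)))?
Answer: -302567/727936 ≈ -0.41565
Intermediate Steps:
Y(o) = (33 + o)/(2*o) (Y(o) = (33 + o)/((2*o)) = (33 + o)*(1/(2*o)) = (33 + o)/(2*o))
(7091 + Y(-192))/(-47487 + (17499 - 1*(-12927))) = (7091 + (1/2)*(33 - 192)/(-192))/(-47487 + (17499 - 1*(-12927))) = (7091 + (1/2)*(-1/192)*(-159))/(-47487 + (17499 + 12927)) = (7091 + 53/128)/(-47487 + 30426) = (907701/128)/(-17061) = (907701/128)*(-1/17061) = -302567/727936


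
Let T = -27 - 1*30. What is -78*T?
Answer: 4446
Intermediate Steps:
T = -57 (T = -27 - 30 = -57)
-78*T = -78*(-57) = 4446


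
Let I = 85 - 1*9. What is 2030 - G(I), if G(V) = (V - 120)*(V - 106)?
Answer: 710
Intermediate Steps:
I = 76 (I = 85 - 9 = 76)
G(V) = (-120 + V)*(-106 + V)
2030 - G(I) = 2030 - (12720 + 76² - 226*76) = 2030 - (12720 + 5776 - 17176) = 2030 - 1*1320 = 2030 - 1320 = 710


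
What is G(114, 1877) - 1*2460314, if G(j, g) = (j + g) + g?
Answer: -2456446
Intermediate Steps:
G(j, g) = j + 2*g (G(j, g) = (g + j) + g = j + 2*g)
G(114, 1877) - 1*2460314 = (114 + 2*1877) - 1*2460314 = (114 + 3754) - 2460314 = 3868 - 2460314 = -2456446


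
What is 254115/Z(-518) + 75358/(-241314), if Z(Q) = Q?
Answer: -829196521/1689198 ≈ -490.88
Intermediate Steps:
254115/Z(-518) + 75358/(-241314) = 254115/(-518) + 75358/(-241314) = 254115*(-1/518) + 75358*(-1/241314) = -254115/518 - 37679/120657 = -829196521/1689198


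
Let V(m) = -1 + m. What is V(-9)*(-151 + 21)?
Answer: 1300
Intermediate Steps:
V(-9)*(-151 + 21) = (-1 - 9)*(-151 + 21) = -10*(-130) = 1300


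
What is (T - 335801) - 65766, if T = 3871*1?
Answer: -397696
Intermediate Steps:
T = 3871
(T - 335801) - 65766 = (3871 - 335801) - 65766 = -331930 - 65766 = -397696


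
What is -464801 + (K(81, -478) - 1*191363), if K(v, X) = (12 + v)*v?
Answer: -648631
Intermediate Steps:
K(v, X) = v*(12 + v)
-464801 + (K(81, -478) - 1*191363) = -464801 + (81*(12 + 81) - 1*191363) = -464801 + (81*93 - 191363) = -464801 + (7533 - 191363) = -464801 - 183830 = -648631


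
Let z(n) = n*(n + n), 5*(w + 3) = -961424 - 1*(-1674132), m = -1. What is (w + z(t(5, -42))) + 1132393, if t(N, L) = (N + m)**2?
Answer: 6377218/5 ≈ 1.2754e+6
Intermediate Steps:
t(N, L) = (-1 + N)**2 (t(N, L) = (N - 1)**2 = (-1 + N)**2)
w = 712693/5 (w = -3 + (-961424 - 1*(-1674132))/5 = -3 + (-961424 + 1674132)/5 = -3 + (1/5)*712708 = -3 + 712708/5 = 712693/5 ≈ 1.4254e+5)
z(n) = 2*n**2 (z(n) = n*(2*n) = 2*n**2)
(w + z(t(5, -42))) + 1132393 = (712693/5 + 2*((-1 + 5)**2)**2) + 1132393 = (712693/5 + 2*(4**2)**2) + 1132393 = (712693/5 + 2*16**2) + 1132393 = (712693/5 + 2*256) + 1132393 = (712693/5 + 512) + 1132393 = 715253/5 + 1132393 = 6377218/5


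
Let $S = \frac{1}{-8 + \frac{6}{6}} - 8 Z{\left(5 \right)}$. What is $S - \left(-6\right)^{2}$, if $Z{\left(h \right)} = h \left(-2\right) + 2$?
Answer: $\frac{195}{7} \approx 27.857$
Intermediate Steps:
$Z{\left(h \right)} = 2 - 2 h$ ($Z{\left(h \right)} = - 2 h + 2 = 2 - 2 h$)
$S = \frac{447}{7}$ ($S = \frac{1}{-8 + \frac{6}{6}} - 8 \left(2 - 10\right) = \frac{1}{-8 + 6 \cdot \frac{1}{6}} - 8 \left(2 - 10\right) = \frac{1}{-8 + 1} - -64 = \frac{1}{-7} + 64 = - \frac{1}{7} + 64 = \frac{447}{7} \approx 63.857$)
$S - \left(-6\right)^{2} = \frac{447}{7} - \left(-6\right)^{2} = \frac{447}{7} - 36 = \frac{195}{7}$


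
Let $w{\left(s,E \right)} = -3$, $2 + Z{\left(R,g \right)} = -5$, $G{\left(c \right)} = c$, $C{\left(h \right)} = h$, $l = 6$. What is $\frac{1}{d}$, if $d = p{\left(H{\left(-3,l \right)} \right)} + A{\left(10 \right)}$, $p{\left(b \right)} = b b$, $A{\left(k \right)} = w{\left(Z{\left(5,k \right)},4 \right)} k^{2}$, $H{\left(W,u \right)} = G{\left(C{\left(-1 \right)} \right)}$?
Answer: $- \frac{1}{299} \approx -0.0033445$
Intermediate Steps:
$Z{\left(R,g \right)} = -7$ ($Z{\left(R,g \right)} = -2 - 5 = -7$)
$H{\left(W,u \right)} = -1$
$A{\left(k \right)} = - 3 k^{2}$
$p{\left(b \right)} = b^{2}$
$d = -299$ ($d = \left(-1\right)^{2} - 3 \cdot 10^{2} = 1 - 300 = -299$)
$\frac{1}{d} = \frac{1}{-299} = - \frac{1}{299}$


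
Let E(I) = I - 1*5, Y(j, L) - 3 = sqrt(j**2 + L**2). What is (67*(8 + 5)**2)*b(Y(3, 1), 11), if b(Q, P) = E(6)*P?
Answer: 124553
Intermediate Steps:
Y(j, L) = 3 + sqrt(L**2 + j**2) (Y(j, L) = 3 + sqrt(j**2 + L**2) = 3 + sqrt(L**2 + j**2))
E(I) = -5 + I (E(I) = I - 5 = -5 + I)
b(Q, P) = P (b(Q, P) = (-5 + 6)*P = 1*P = P)
(67*(8 + 5)**2)*b(Y(3, 1), 11) = (67*(8 + 5)**2)*11 = (67*13**2)*11 = (67*169)*11 = 11323*11 = 124553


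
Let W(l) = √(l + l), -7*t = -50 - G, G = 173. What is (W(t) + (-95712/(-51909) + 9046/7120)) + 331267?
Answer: 20405801767269/61598680 + √3122/7 ≈ 3.3128e+5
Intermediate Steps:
t = 223/7 (t = -(-50 - 1*173)/7 = -(-50 - 173)/7 = -⅐*(-223) = 223/7 ≈ 31.857)
W(l) = √2*√l (W(l) = √(2*l) = √2*√l)
(W(t) + (-95712/(-51909) + 9046/7120)) + 331267 = (√2*√(223/7) + (-95712/(-51909) + 9046/7120)) + 331267 = (√2*(√1561/7) + (-95712*(-1/51909) + 9046*(1/7120))) + 331267 = (√3122/7 + (31904/17303 + 4523/3560)) + 331267 = (√3122/7 + 191839709/61598680) + 331267 = (191839709/61598680 + √3122/7) + 331267 = 20405801767269/61598680 + √3122/7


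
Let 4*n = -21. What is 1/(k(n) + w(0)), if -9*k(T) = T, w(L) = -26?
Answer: -12/305 ≈ -0.039344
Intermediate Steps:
n = -21/4 (n = (¼)*(-21) = -21/4 ≈ -5.2500)
k(T) = -T/9
1/(k(n) + w(0)) = 1/(-⅑*(-21/4) - 26) = 1/(7/12 - 26) = 1/(-305/12) = -12/305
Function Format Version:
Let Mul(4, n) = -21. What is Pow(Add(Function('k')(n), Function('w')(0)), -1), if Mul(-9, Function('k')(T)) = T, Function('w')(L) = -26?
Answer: Rational(-12, 305) ≈ -0.039344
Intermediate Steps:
n = Rational(-21, 4) (n = Mul(Rational(1, 4), -21) = Rational(-21, 4) ≈ -5.2500)
Function('k')(T) = Mul(Rational(-1, 9), T)
Pow(Add(Function('k')(n), Function('w')(0)), -1) = Pow(Add(Mul(Rational(-1, 9), Rational(-21, 4)), -26), -1) = Pow(Add(Rational(7, 12), -26), -1) = Pow(Rational(-305, 12), -1) = Rational(-12, 305)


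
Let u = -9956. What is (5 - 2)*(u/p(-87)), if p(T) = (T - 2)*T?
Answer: -9956/2581 ≈ -3.8574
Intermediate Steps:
p(T) = T*(-2 + T) (p(T) = (-2 + T)*T = T*(-2 + T))
(5 - 2)*(u/p(-87)) = (5 - 2)*(-9956*(-1/(87*(-2 - 87)))) = 3*(-9956/((-87*(-89)))) = 3*(-9956/7743) = -9956/2581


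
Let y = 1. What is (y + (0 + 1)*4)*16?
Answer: 80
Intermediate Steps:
(y + (0 + 1)*4)*16 = (1 + (0 + 1)*4)*16 = (1 + 1*4)*16 = (1 + 4)*16 = 5*16 = 80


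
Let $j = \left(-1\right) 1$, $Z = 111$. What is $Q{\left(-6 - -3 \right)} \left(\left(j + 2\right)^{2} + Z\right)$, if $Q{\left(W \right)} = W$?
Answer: $-336$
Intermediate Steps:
$j = -1$
$Q{\left(-6 - -3 \right)} \left(\left(j + 2\right)^{2} + Z\right) = \left(-6 - -3\right) \left(\left(-1 + 2\right)^{2} + 111\right) = \left(-6 + 3\right) \left(1^{2} + 111\right) = - 3 \left(1 + 111\right) = \left(-3\right) 112 = -336$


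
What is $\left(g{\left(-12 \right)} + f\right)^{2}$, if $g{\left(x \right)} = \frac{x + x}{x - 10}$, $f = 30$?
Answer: $\frac{116964}{121} \approx 966.64$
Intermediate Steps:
$g{\left(x \right)} = \frac{2 x}{-10 + x}$
$\left(g{\left(-12 \right)} + f\right)^{2} = \left(2 \left(-12\right) \frac{1}{-10 - 12} + 30\right)^{2} = \left(2 \left(-12\right) \frac{1}{-22} + 30\right)^{2} = \left(2 \left(-12\right) \left(- \frac{1}{22}\right) + 30\right)^{2} = \left(\frac{12}{11} + 30\right)^{2} = \left(\frac{342}{11}\right)^{2} = \frac{116964}{121}$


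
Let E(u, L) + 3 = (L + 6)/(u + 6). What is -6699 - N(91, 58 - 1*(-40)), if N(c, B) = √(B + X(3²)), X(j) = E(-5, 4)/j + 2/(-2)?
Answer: -6699 - 4*√55/3 ≈ -6708.9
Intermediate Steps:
E(u, L) = -3 + (6 + L)/(6 + u) (E(u, L) = -3 + (L + 6)/(u + 6) = -3 + (6 + L)/(6 + u))
X(j) = -1 + 7/j (X(j) = ((-12 + 4 - 3*(-5))/(6 - 5))/j + 2/(-2) = ((-12 + 4 + 15)/1)/j + 2*(-½) = (1*7)/j - 1 = 7/j - 1 = -1 + 7/j)
N(c, B) = √(-2/9 + B) (N(c, B) = √(B + (7 - 1*3²)/(3²)) = √(B + (7 - 1*9)/9) = √(B + (7 - 9)/9) = √(B + (⅑)*(-2)) = √(B - 2/9) = √(-2/9 + B))
-6699 - N(91, 58 - 1*(-40)) = -6699 - √(-2 + 9*(58 - 1*(-40)))/3 = -6699 - √(-2 + 9*(58 + 40))/3 = -6699 - √(-2 + 9*98)/3 = -6699 - √(-2 + 882)/3 = -6699 - √880/3 = -6699 - 4*√55/3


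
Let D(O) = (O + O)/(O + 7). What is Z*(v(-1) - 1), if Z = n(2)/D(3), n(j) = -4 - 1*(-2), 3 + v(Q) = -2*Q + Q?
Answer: 10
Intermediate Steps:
v(Q) = -3 - Q (v(Q) = -3 + (-2*Q + Q) = -3 - Q)
D(O) = 2*O/(7 + O) (D(O) = (2*O)/(7 + O) = 2*O/(7 + O))
n(j) = -2 (n(j) = -4 + 2 = -2)
Z = -10/3 (Z = -2/(2*3/(7 + 3)) = -2/(2*3/10) = -2/(2*3*(⅒)) = -2/⅗ = -2*5/3 = -10/3 ≈ -3.3333)
Z*(v(-1) - 1) = -10*((-3 - 1*(-1)) - 1)/3 = -10*((-3 + 1) - 1)/3 = -10*(-2 - 1)/3 = -10/3*(-3) = 10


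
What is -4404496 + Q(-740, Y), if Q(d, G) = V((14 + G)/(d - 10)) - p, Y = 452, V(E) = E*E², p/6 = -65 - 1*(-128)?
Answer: -232288289993087/52734375 ≈ -4.4049e+6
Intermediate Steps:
p = 378 (p = 6*(-65 - 1*(-128)) = 6*(-65 + 128) = 6*63 = 378)
V(E) = E³
Q(d, G) = -378 + (14 + G)³/(-10 + d)³ (Q(d, G) = ((14 + G)/(d - 10))³ - 1*378 = ((14 + G)/(-10 + d))³ - 378 = (14 + G)³/(-10 + d)³ - 378 = -378 + (14 + G)³/(-10 + d)³)
-4404496 + Q(-740, Y) = -4404496 + (-378 + (14 + 452)³/(-10 - 740)³) = -4404496 + (-378 + 466³/(-750)³) = -4404496 + (-378 - 1/421875000*101194696) = -4404496 + (-378 - 12649337/52734375) = -4404496 - 19946243087/52734375 = -232288289993087/52734375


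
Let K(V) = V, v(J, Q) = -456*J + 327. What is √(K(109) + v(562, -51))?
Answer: 2*I*√63959 ≈ 505.8*I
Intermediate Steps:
v(J, Q) = 327 - 456*J
√(K(109) + v(562, -51)) = √(109 + (327 - 456*562)) = √(109 + (327 - 256272)) = √(109 - 255945) = √(-255836) = 2*I*√63959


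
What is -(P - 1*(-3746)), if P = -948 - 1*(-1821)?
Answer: -4619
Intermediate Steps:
P = 873 (P = -948 + 1821 = 873)
-(P - 1*(-3746)) = -(873 - 1*(-3746)) = -(873 + 3746) = -1*4619 = -4619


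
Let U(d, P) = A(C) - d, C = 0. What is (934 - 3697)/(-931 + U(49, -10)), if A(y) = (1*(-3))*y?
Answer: 2763/980 ≈ 2.8194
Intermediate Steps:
A(y) = -3*y
U(d, P) = -d (U(d, P) = -3*0 - d = 0 - d = -d)
(934 - 3697)/(-931 + U(49, -10)) = (934 - 3697)/(-931 - 1*49) = -2763/(-931 - 49) = -2763/(-980) = -2763*(-1/980) = 2763/980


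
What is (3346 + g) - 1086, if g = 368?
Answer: 2628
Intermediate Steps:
(3346 + g) - 1086 = (3346 + 368) - 1086 = 3714 - 1086 = 2628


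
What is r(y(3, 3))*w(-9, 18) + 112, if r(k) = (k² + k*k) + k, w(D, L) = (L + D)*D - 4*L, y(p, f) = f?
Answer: -3101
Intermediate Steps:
w(D, L) = -4*L + D*(D + L) (w(D, L) = (D + L)*D - 4*L = D*(D + L) - 4*L = -4*L + D*(D + L))
r(k) = k + 2*k² (r(k) = (k² + k²) + k = 2*k² + k = k + 2*k²)
r(y(3, 3))*w(-9, 18) + 112 = (3*(1 + 2*3))*((-9)² - 4*18 - 9*18) + 112 = (3*(1 + 6))*(81 - 72 - 162) + 112 = (3*7)*(-153) + 112 = 21*(-153) + 112 = -3213 + 112 = -3101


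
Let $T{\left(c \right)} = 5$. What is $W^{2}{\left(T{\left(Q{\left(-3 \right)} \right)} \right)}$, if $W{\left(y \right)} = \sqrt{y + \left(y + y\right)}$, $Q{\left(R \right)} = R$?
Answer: $15$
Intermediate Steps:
$W{\left(y \right)} = \sqrt{3} \sqrt{y}$ ($W{\left(y \right)} = \sqrt{y + 2 y} = \sqrt{3 y} = \sqrt{3} \sqrt{y}$)
$W^{2}{\left(T{\left(Q{\left(-3 \right)} \right)} \right)} = \left(\sqrt{3} \sqrt{5}\right)^{2} = \left(\sqrt{15}\right)^{2} = 15$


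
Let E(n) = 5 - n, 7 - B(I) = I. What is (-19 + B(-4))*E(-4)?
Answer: -72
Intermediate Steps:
B(I) = 7 - I
(-19 + B(-4))*E(-4) = (-19 + (7 - 1*(-4)))*(5 - 1*(-4)) = (-19 + (7 + 4))*(5 + 4) = (-19 + 11)*9 = -8*9 = -72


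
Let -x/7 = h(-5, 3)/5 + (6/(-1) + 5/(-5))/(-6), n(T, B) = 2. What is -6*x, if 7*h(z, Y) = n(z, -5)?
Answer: 257/5 ≈ 51.400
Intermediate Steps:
h(z, Y) = 2/7 (h(z, Y) = (⅐)*2 = 2/7)
x = -257/30 (x = -7*((2/7)/5 + (6/(-1) + 5/(-5))/(-6)) = -7*((2/7)*(⅕) + (6*(-1) + 5*(-⅕))*(-⅙)) = -7*(2/35 + (-6 - 1)*(-⅙)) = -7*(2/35 - 7*(-⅙)) = -7*(2/35 + 7/6) = -7*257/210 = -257/30 ≈ -8.5667)
-6*x = -6*(-257/30) = 257/5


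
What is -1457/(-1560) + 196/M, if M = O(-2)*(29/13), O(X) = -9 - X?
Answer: -525587/45240 ≈ -11.618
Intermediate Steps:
M = -203/13 (M = (-9 - 1*(-2))*(29/13) = (-9 + 2)*(29*(1/13)) = -7*29/13 = -203/13 ≈ -15.615)
-1457/(-1560) + 196/M = -1457/(-1560) + 196/(-203/13) = -1457*(-1/1560) + 196*(-13/203) = 1457/1560 - 364/29 = -525587/45240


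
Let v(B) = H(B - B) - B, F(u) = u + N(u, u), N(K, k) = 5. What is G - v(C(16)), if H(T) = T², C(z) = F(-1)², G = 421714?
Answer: 421730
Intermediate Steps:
F(u) = 5 + u (F(u) = u + 5 = 5 + u)
C(z) = 16 (C(z) = (5 - 1)² = 4² = 16)
v(B) = -B (v(B) = (B - B)² - B = 0² - B = 0 - B = -B)
G - v(C(16)) = 421714 - (-1)*16 = 421714 - 1*(-16) = 421714 + 16 = 421730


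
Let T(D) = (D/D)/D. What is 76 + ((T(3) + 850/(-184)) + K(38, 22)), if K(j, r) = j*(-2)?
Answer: -1183/276 ≈ -4.2862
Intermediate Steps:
T(D) = 1/D
K(j, r) = -2*j
76 + ((T(3) + 850/(-184)) + K(38, 22)) = 76 + ((1/3 + 850/(-184)) - 2*38) = 76 + ((⅓ + 850*(-1/184)) - 76) = 76 + ((⅓ - 425/92) - 76) = 76 + (-1183/276 - 76) = 76 - 22159/276 = -1183/276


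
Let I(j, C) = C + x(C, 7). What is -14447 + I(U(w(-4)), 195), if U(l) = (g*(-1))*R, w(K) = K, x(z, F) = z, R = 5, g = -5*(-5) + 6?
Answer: -14057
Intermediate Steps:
g = 31 (g = 25 + 6 = 31)
U(l) = -155 (U(l) = (31*(-1))*5 = -31*5 = -155)
I(j, C) = 2*C (I(j, C) = C + C = 2*C)
-14447 + I(U(w(-4)), 195) = -14447 + 2*195 = -14447 + 390 = -14057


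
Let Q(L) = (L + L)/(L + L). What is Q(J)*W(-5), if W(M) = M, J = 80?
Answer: -5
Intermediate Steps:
Q(L) = 1 (Q(L) = (2*L)/((2*L)) = (2*L)*(1/(2*L)) = 1)
Q(J)*W(-5) = 1*(-5) = -5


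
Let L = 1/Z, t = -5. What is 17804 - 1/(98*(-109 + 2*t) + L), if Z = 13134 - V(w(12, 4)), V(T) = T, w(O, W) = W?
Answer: 2726185151566/153122059 ≈ 17804.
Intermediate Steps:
Z = 13130 (Z = 13134 - 1*4 = 13134 - 4 = 13130)
L = 1/13130 ≈ 7.6161e-5
17804 - 1/(98*(-109 + 2*t) + L) = 17804 - 1/(98*(-109 + 2*(-5)) + 1/13130) = 17804 - 1/(98*(-109 - 10) + 1/13130) = 17804 - 1/(98*(-119) + 1/13130) = 17804 - 1/(-11662 + 1/13130) = 17804 - 1/(-153122059/13130) = 17804 - 1*(-13130/153122059) = 17804 + 13130/153122059 = 2726185151566/153122059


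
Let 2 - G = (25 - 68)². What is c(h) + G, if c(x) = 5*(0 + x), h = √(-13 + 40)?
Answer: -1847 + 15*√3 ≈ -1821.0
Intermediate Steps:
G = -1847 (G = 2 - (25 - 68)² = 2 - 1*(-43)² = 2 - 1*1849 = 2 - 1849 = -1847)
h = 3*√3 (h = √27 = 3*√3 ≈ 5.1962)
c(x) = 5*x
c(h) + G = 5*(3*√3) - 1847 = 15*√3 - 1847 = -1847 + 15*√3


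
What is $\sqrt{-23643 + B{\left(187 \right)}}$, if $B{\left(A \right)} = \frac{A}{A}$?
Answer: $i \sqrt{23642} \approx 153.76 i$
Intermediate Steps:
$B{\left(A \right)} = 1$
$\sqrt{-23643 + B{\left(187 \right)}} = \sqrt{-23643 + 1} = \sqrt{-23642} = i \sqrt{23642}$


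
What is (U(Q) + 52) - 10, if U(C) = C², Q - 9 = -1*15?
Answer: 78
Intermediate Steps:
Q = -6 (Q = 9 - 1*15 = 9 - 15 = -6)
(U(Q) + 52) - 10 = ((-6)² + 52) - 10 = (36 + 52) - 10 = 88 - 10 = 78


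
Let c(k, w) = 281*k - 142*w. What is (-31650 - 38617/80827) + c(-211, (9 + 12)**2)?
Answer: -12412075218/80827 ≈ -1.5356e+5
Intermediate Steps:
c(k, w) = -142*w + 281*k
(-31650 - 38617/80827) + c(-211, (9 + 12)**2) = (-31650 - 38617/80827) + (-142*(9 + 12)**2 + 281*(-211)) = (-31650 - 38617*1/80827) + (-142*21**2 - 59291) = (-31650 - 38617/80827) + (-142*441 - 59291) = -2558213167/80827 + (-62622 - 59291) = -2558213167/80827 - 121913 = -12412075218/80827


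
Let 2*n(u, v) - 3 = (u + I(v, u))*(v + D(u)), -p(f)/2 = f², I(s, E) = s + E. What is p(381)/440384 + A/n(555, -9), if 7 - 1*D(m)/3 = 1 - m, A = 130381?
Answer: -210125194093/405830810784 ≈ -0.51777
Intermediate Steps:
D(m) = 18 + 3*m (D(m) = 21 - 3*(1 - m) = 21 + (-3 + 3*m) = 18 + 3*m)
I(s, E) = E + s
p(f) = -2*f²
n(u, v) = 3/2 + (v + 2*u)*(18 + v + 3*u)/2 (n(u, v) = 3/2 + ((u + (u + v))*(v + (18 + 3*u)))/2 = 3/2 + ((v + 2*u)*(18 + v + 3*u))/2 = 3/2 + (v + 2*u)*(18 + v + 3*u)/2)
p(381)/440384 + A/n(555, -9) = -2*381²/440384 + 130381/(3/2 + (½)*(-9)² + 3*555² + 9*(-9) + 18*555 + (5/2)*555*(-9)) = -2*145161*(1/440384) + 130381/(3/2 + (½)*81 + 3*308025 - 81 + 9990 - 24975/2) = -290322*1/440384 + 130381/(3/2 + 81/2 + 924075 - 81 + 9990 - 24975/2) = -145161/220192 + 130381/(1843077/2) = -145161/220192 + 130381*(2/1843077) = -145161/220192 + 260762/1843077 = -210125194093/405830810784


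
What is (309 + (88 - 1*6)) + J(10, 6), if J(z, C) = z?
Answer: 401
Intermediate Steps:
(309 + (88 - 1*6)) + J(10, 6) = (309 + (88 - 1*6)) + 10 = (309 + (88 - 6)) + 10 = (309 + 82) + 10 = 391 + 10 = 401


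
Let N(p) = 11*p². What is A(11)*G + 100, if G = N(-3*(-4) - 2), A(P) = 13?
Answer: 14400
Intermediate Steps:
G = 1100 (G = 11*(-3*(-4) - 2)² = 11*(12 - 2)² = 11*10² = 11*100 = 1100)
A(11)*G + 100 = 13*1100 + 100 = 14300 + 100 = 14400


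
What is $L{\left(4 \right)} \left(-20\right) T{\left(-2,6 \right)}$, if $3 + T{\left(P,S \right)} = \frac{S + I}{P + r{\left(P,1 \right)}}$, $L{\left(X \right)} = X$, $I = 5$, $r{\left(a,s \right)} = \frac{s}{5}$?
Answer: $\frac{6560}{9} \approx 728.89$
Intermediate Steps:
$r{\left(a,s \right)} = \frac{s}{5}$ ($r{\left(a,s \right)} = s \frac{1}{5} = \frac{s}{5}$)
$T{\left(P,S \right)} = -3 + \frac{5 + S}{\frac{1}{5} + P}$ ($T{\left(P,S \right)} = -3 + \frac{S + 5}{P + \frac{1}{5} \cdot 1} = -3 + \frac{5 + S}{P + \frac{1}{5}} = -3 + \frac{5 + S}{\frac{1}{5} + P}$)
$L{\left(4 \right)} \left(-20\right) T{\left(-2,6 \right)} = 4 \left(-20\right) \frac{22 - -30 + 5 \cdot 6}{1 + 5 \left(-2\right)} = - 80 \frac{22 + 30 + 30}{1 - 10} = - 80 \frac{1}{-9} \cdot 82 = - 80 \left(\left(- \frac{1}{9}\right) 82\right) = \left(-80\right) \left(- \frac{82}{9}\right) = \frac{6560}{9}$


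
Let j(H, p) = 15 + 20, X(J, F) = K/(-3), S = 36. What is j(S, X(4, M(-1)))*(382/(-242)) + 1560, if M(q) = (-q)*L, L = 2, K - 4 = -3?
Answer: 182075/121 ≈ 1504.8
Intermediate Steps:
K = 1 (K = 4 - 3 = 1)
M(q) = -2*q (M(q) = -q*2 = -2*q)
X(J, F) = -⅓ (X(J, F) = 1/(-3) = 1*(-⅓) = -⅓)
j(H, p) = 35
j(S, X(4, M(-1)))*(382/(-242)) + 1560 = 35*(382/(-242)) + 1560 = 35*(382*(-1/242)) + 1560 = 35*(-191/121) + 1560 = -6685/121 + 1560 = 182075/121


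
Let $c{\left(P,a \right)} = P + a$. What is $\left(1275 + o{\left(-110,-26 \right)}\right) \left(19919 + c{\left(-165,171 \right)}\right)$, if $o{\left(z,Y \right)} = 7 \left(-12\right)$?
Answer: $23730675$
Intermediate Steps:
$o{\left(z,Y \right)} = -84$
$\left(1275 + o{\left(-110,-26 \right)}\right) \left(19919 + c{\left(-165,171 \right)}\right) = \left(1275 - 84\right) \left(19919 + \left(-165 + 171\right)\right) = 1191 \left(19919 + 6\right) = 1191 \cdot 19925 = 23730675$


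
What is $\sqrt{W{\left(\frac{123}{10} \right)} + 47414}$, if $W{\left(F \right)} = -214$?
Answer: $20 \sqrt{118} \approx 217.26$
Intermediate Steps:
$\sqrt{W{\left(\frac{123}{10} \right)} + 47414} = \sqrt{-214 + 47414} = \sqrt{47200} = 20 \sqrt{118}$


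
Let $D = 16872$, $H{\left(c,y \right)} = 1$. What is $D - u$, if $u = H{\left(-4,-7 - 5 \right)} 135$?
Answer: $16737$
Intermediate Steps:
$u = 135$ ($u = 1 \cdot 135 = 135$)
$D - u = 16872 - 135 = 16737$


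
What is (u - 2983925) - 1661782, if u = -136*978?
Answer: -4778715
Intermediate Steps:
u = -133008
(u - 2983925) - 1661782 = (-133008 - 2983925) - 1661782 = -3116933 - 1661782 = -4778715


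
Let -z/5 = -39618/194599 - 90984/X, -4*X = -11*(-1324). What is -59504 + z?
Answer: -42248469931726/708534959 ≈ -59628.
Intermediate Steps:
X = -3641 (X = -(-11)*(-1324)/4 = -¼*14564 = -3641)
z = -87805731390/708534959 (z = -5*(-39618/194599 - 90984/(-3641)) = -5*(-39618*1/194599 - 90984*(-1/3641)) = -5*(-39618/194599 + 90984/3641) = -5*17561146278/708534959 = -87805731390/708534959 ≈ -123.93)
-59504 + z = -59504 - 87805731390/708534959 = -42248469931726/708534959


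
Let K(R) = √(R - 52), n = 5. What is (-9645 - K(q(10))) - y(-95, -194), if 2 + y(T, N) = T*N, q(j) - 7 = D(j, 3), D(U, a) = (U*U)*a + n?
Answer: -28073 - 2*√65 ≈ -28089.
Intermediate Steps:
D(U, a) = 5 + a*U² (D(U, a) = (U*U)*a + 5 = U²*a + 5 = a*U² + 5 = 5 + a*U²)
q(j) = 12 + 3*j² (q(j) = 7 + (5 + 3*j²) = 12 + 3*j²)
K(R) = √(-52 + R)
y(T, N) = -2 + N*T (y(T, N) = -2 + T*N = -2 + N*T)
(-9645 - K(q(10))) - y(-95, -194) = (-9645 - √(-52 + (12 + 3*10²))) - (-2 - 194*(-95)) = (-9645 - √(-52 + (12 + 3*100))) - (-2 + 18430) = (-9645 - √(-52 + (12 + 300))) - 1*18428 = (-9645 - √(-52 + 312)) - 18428 = (-9645 - √260) - 18428 = (-9645 - 2*√65) - 18428 = -28073 - 2*√65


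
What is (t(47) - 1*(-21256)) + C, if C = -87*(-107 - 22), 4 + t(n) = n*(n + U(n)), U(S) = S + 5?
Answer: 37128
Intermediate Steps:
U(S) = 5 + S
t(n) = -4 + n*(5 + 2*n) (t(n) = -4 + n*(n + (5 + n)) = -4 + n*(5 + 2*n))
C = 11223 (C = -87*(-129) = 11223)
(t(47) - 1*(-21256)) + C = ((-4 + 47² + 47*(5 + 47)) - 1*(-21256)) + 11223 = ((-4 + 2209 + 47*52) + 21256) + 11223 = ((-4 + 2209 + 2444) + 21256) + 11223 = (4649 + 21256) + 11223 = 25905 + 11223 = 37128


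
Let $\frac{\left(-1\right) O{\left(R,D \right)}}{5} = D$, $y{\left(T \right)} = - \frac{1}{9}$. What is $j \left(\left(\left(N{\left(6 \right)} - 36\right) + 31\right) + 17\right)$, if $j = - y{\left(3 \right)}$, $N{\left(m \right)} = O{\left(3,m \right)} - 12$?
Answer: $- \frac{10}{3} \approx -3.3333$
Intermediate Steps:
$y{\left(T \right)} = - \frac{1}{9}$ ($y{\left(T \right)} = \left(-1\right) \frac{1}{9} = - \frac{1}{9}$)
$O{\left(R,D \right)} = - 5 D$
$N{\left(m \right)} = -12 - 5 m$ ($N{\left(m \right)} = - 5 m - 12 = -12 - 5 m$)
$j = \frac{1}{9}$ ($j = \left(-1\right) \left(- \frac{1}{9}\right) = \frac{1}{9} \approx 0.11111$)
$j \left(\left(\left(N{\left(6 \right)} - 36\right) + 31\right) + 17\right) = \frac{\left(\left(\left(-12 - 30\right) - 36\right) + 31\right) + 17}{9} = \frac{\left(\left(-42 - 36\right) + 31\right) + 17}{9} = \frac{\left(-78 + 31\right) + 17}{9} = \frac{-47 + 17}{9} = \frac{1}{9} \left(-30\right) = - \frac{10}{3}$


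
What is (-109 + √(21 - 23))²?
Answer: (109 - I*√2)² ≈ 11879.0 - 308.3*I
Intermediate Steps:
(-109 + √(21 - 23))² = (-109 + √(-2))² = (-109 + I*√2)²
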